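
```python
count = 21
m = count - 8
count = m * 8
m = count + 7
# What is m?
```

Trace:
`count = 21` → count = 21
`m = count - 8` → m = 13
`count = m * 8` → count = 104
`m = count + 7` → m = 111
So m = 111

Answer: 111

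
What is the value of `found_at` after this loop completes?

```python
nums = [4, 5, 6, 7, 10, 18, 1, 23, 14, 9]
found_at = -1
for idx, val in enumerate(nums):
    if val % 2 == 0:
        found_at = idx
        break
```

First even number index in [4, 5, 6, 7, 10, 18, 1, 23, 14, 9]
`found_at` takes the values: -1 → 0

Answer: 0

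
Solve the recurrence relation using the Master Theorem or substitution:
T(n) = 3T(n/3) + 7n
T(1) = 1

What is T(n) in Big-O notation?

By Master Theorem: a=3, b=3, f(n)=7n. Since log_3(3) = 1 and f(n) = Θ(n^1), Case 2 applies. T(n) = O(n log n).

Answer: O(n log n)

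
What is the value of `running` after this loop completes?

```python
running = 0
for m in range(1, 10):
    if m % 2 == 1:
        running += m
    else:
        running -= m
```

Add odd, subtract even
`running` takes the values: 0 → 1 → -1 → 2 → -2 → 3 → -3 → 4 → -4 → 5

Answer: 5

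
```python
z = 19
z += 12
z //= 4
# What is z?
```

Trace:
`z = 19` → z = 19
`z += 12` → z = 31
`z //= 4` → z = 7
So z = 7

Answer: 7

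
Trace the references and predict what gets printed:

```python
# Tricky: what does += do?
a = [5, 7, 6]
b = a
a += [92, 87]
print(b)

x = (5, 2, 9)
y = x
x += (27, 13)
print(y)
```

Key concept: += behavior differs for mutable vs immutable.
Step by step:
`a = [5, 7, 6]` → a = [5, 7, 6]
`b = a` → b = [5, 7, 6] (same object as a)
`a += [92, 87]` → a = [5, 7, 6, 92, 87] (same object as b); b = [5, 7, 6, 92, 87] (same object as a)
`print(b)` → prints [5, 7, 6, 92, 87]
`x = (5, 2, 9)` → x = (5, 2, 9)
`y = x` → y = (5, 2, 9)
`x += (27, 13)` → x = (5, 2, 9, 27, 13)
`print(y)` → prints (5, 2, 9)

Answer:
[5, 7, 6, 92, 87]
(5, 2, 9)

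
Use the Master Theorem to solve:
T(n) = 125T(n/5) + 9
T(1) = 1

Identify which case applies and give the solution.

a=125, b=5, f(n)=9. log_5(125) = 3. Since c=0 < 3, Case 1 applies: T(n) = Θ(n^log_b(a)) = O(n^3).

Answer: O(n^3) - Case 1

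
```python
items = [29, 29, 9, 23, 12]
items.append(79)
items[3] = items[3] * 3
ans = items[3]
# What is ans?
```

Trace:
`items = [29, 29, 9, 23, 12]` → items = [29, 29, 9, 23, 12]
`items.append(79)` → items = [29, 29, 9, 23, 12, 79]
`items[3] = items[3] * 3` → items = [29, 29, 9, 69, 12, 79]
`ans = items[3]` → ans = 69
So ans = 69

Answer: 69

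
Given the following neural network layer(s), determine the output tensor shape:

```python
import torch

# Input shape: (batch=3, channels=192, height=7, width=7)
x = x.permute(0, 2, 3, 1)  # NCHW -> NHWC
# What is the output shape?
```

Input: (3, 192, 7, 7) -> Output: (3, 7, 7, 192)

Answer: (3, 7, 7, 192)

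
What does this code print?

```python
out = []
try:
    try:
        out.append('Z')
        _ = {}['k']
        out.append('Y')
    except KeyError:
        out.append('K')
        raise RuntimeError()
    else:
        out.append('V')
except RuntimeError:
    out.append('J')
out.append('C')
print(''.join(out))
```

Execution trace: 'Z' (inner try body) → 'K' (inner except KeyError) → 'J' (outer except RuntimeError) → 'C' (after the try/except). Output: ZKJC

Answer: ZKJC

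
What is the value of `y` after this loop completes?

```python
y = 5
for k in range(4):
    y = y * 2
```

Multiply by 2, 4 times: 5 * 2^4 = 80
`y` takes the values: 5 → 10 → 20 → 40 → 80

Answer: 80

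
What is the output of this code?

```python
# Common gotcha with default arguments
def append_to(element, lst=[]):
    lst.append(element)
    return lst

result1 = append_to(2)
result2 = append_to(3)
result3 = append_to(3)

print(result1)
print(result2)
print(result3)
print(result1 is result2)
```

Key concept: mutable default argument gotcha.
Step by step:
`result1 = append_to(2)` → result1 = [2]
`result2 = append_to(3)` → result1 = [2, 3] (same object as result2); result2 = [2, 3] (same object as result1)
`result3 = append_to(3)` → result1 = [2, 3, 3] (same object as result2, result3); result2 = [2, 3, 3] (same object as result1, result3); result3 = [2, 3, 3] (same object as result1, result2)
`print(result1)` → prints [2, 3, 3]
`print(result2)` → prints [2, 3, 3]
`print(result3)` → prints [2, 3, 3]
`print(result1 is result2)` → prints True

Answer:
[2, 3, 3]
[2, 3, 3]
[2, 3, 3]
True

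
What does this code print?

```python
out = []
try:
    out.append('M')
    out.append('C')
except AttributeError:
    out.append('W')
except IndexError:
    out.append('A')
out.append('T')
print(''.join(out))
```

Execution trace: 'M' (try body) → 'C' (try body, no exception) → 'T' (after the try/except). Output: MCT

Answer: MCT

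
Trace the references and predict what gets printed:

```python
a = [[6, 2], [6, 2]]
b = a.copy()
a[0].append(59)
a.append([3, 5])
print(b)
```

Key concept: shallow copy with nested lists.
Step by step:
`a = [[6, 2], [6, 2]]` → a = [[6, 2], [6, 2]]
`b = a.copy()` → b = [[6, 2], [6, 2]]
`a[0].append(59)` → a = [[6, 2, 59], [6, 2]]; b = [[6, 2, 59], [6, 2]]
`a.append([3, 5])` → a = [[6, 2, 59], [6, 2], [3, 5]]
`print(b)` → prints [[6, 2, 59], [6, 2]]

Answer: [[6, 2, 59], [6, 2]]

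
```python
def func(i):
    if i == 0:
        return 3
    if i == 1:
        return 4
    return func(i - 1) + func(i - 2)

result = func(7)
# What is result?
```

Build up from base cases: func(0)=3, func(1)=4, func(2)=7, func(3)=11, func(4)=18, func(5)=29, func(6)=47, ..., func(7)=76

Answer: 76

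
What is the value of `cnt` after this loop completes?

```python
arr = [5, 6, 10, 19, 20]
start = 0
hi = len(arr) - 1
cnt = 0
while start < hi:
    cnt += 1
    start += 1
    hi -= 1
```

Iterations until pointers meet (list length 5)
`cnt` takes the values: 0 → 1 → 2

Answer: 2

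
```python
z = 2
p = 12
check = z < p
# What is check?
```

Trace:
`z = 2` → z = 2
`p = 12` → p = 12
`check = z < p` → check = True
So check = True

Answer: True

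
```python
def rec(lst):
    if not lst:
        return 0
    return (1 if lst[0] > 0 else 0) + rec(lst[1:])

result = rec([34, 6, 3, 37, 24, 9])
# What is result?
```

Count of positive elements in [34, 6, 3, 37, 24, 9] = 6

Answer: 6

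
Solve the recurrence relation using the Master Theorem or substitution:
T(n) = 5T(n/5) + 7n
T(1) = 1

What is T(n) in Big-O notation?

By Master Theorem: a=5, b=5, f(n)=7n. Since log_5(5) = 1 and f(n) = Θ(n^1), Case 2 applies. T(n) = O(n log n).

Answer: O(n log n)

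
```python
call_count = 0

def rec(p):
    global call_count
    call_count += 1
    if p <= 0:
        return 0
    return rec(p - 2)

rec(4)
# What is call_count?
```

Linear recursion stepping by 2: 3 calls from p=4 down to ≤0.

Answer: 3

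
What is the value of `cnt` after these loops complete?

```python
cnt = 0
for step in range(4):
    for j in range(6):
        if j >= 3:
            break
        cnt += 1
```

Inner breaks at 3, outer runs 4 times
`cnt` takes the values: 0 → 1 → 2 → 3 → 4 → 5 → 6 → 7 → 8 → 9 → 10 → 11 → 12

Answer: 12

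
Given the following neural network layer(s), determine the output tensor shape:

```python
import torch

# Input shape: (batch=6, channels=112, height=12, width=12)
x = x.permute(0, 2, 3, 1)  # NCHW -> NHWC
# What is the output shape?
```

Input: (6, 112, 12, 12) -> Output: (6, 12, 12, 112)

Answer: (6, 12, 12, 112)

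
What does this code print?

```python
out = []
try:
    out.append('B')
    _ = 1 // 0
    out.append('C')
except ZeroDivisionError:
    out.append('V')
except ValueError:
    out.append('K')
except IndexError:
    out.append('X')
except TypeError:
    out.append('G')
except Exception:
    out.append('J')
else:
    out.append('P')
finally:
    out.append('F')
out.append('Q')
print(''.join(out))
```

Execution trace: 'B' (try body) → 'V' (except ZeroDivisionError) → 'F' (finally) → 'Q' (after the try/except). Output: BVFQ

Answer: BVFQ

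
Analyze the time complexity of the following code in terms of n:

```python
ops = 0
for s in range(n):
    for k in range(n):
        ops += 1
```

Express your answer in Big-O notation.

Each loop level contributes: n × n. Multiplying the contributions gives O(n^2).

Answer: O(n^2)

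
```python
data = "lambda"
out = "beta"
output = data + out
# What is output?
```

Trace:
`data = "lambda"` → data = 'lambda'
`out = "beta"` → out = 'beta'
`output = data + out` → output = 'lambdabeta'
So output = 'lambdabeta'

Answer: 'lambdabeta'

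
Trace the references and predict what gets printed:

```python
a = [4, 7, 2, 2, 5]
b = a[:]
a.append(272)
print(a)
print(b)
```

Key concept: slice [:] creates copy.
Step by step:
`a = [4, 7, 2, 2, 5]` → a = [4, 7, 2, 2, 5]
`b = a[:]` → b = [4, 7, 2, 2, 5]
`a.append(272)` → a = [4, 7, 2, 2, 5, 272]
`print(a)` → prints [4, 7, 2, 2, 5, 272]
`print(b)` → prints [4, 7, 2, 2, 5]

Answer:
[4, 7, 2, 2, 5, 272]
[4, 7, 2, 2, 5]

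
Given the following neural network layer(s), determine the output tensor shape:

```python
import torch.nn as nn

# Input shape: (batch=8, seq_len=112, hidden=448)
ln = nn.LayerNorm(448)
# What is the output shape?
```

Input: (8, 112, 448) -> Output: (8, 112, 448)

Answer: (8, 112, 448)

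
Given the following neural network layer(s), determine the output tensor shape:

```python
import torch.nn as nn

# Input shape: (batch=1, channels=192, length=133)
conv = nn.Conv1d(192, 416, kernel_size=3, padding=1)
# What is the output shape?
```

Input: (1, 192, 133) -> Output: (1, 416, 133)

Answer: (1, 416, 133)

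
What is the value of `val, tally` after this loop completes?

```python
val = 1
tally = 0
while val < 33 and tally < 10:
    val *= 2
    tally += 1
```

Double until >= 33 or 10 iterations
`val, tally` takes the values: (1, 0) → (2, 0) → (2, 1) → (4, 1) → (4, 2) → (8, 2) → (8, 3) → (16, 3) → (16, 4) → (32, 4) → (32, 5) → (64, 5) → (64, 6)

Answer: 64, 6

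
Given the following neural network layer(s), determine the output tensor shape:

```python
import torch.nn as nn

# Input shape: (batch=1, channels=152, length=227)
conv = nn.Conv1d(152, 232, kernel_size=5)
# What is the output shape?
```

Input: (1, 152, 227) -> Output: (1, 232, 223)

Answer: (1, 232, 223)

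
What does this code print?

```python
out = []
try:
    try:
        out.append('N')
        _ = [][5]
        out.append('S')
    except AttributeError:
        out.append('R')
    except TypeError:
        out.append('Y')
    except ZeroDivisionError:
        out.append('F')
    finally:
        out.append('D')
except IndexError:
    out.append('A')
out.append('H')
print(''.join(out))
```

Execution trace: 'N' (inner try body) → 'D' (inner finally) → 'A' (outer except IndexError) → 'H' (after the try/except). Output: NDAH

Answer: NDAH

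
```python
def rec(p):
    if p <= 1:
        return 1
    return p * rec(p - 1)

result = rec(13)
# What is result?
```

rec(13) = 13 * 12 * 11 * 10 * 9 * 8 * 7 * 6 * 5 * 4 * 3 * 2 * 1 = 6227020800

Answer: 6227020800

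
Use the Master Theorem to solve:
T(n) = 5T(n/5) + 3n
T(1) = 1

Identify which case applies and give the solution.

a=5, b=5, f(n)=3n. log_5(5) = 1. Since c=1 = 1, Case 2 applies: T(n) = Θ(n^log_b(a) · log n) = O(n log n).

Answer: O(n log n) - Case 2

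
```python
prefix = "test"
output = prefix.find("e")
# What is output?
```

Trace:
`prefix = "test"` → prefix = 'test'
`output = prefix.find("e")` → output = 1
So output = 1

Answer: 1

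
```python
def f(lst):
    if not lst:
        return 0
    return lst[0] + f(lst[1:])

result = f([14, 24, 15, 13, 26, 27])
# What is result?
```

14 + 24 + 15 + 13 + 26 + 27 + 0 = 119

Answer: 119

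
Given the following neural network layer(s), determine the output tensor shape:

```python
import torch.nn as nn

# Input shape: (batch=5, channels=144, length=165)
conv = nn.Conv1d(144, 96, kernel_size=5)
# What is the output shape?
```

Input: (5, 144, 165) -> Output: (5, 96, 161)

Answer: (5, 96, 161)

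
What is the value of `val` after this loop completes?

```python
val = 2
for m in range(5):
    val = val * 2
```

Multiply by 2, 5 times: 2 * 2^5 = 64
`val` takes the values: 2 → 4 → 8 → 16 → 32 → 64

Answer: 64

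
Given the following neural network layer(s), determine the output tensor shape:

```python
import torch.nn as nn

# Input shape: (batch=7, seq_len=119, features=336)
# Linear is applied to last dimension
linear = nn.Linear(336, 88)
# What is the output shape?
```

Input: (7, 119, 336) -> Output: (7, 119, 88)

Answer: (7, 119, 88)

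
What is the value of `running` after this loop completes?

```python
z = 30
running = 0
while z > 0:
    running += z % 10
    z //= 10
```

Sum digits of 30
`running` takes the values: 0 → 3

Answer: 3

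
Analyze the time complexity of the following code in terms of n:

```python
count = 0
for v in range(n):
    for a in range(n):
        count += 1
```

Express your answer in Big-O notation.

Each loop level contributes: n × n. Multiplying the contributions gives O(n^2).

Answer: O(n^2)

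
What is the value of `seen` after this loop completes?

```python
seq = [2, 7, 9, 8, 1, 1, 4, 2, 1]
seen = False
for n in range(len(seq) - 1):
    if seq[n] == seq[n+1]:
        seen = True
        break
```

Check consecutive duplicates in [2, 7, 9, 8, 1, 1, 4, 2, 1]
`seen` takes the values: False → True

Answer: True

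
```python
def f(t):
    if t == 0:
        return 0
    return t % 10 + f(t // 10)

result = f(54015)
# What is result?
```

Sum of digits of 54015: 5 + 1 + 0 + 4 + 5 = 15

Answer: 15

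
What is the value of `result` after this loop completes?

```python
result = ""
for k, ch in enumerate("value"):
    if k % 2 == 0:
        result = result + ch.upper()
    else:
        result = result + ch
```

Uppercase even positions in 'value'
`result` takes the values: "" → "V" → "Va" → "VaL" → "VaLu" → "VaLuE"

Answer: "VaLuE"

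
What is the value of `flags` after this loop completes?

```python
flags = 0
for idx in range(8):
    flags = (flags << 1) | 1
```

Build 8 consecutive 1-bits: 0b11111111
`flags` takes the values: 0 → 1 → 3 → 7 → 15 → 31 → 63 → 127 → 255

Answer: 255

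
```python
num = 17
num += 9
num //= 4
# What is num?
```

Trace:
`num = 17` → num = 17
`num += 9` → num = 26
`num //= 4` → num = 6
So num = 6

Answer: 6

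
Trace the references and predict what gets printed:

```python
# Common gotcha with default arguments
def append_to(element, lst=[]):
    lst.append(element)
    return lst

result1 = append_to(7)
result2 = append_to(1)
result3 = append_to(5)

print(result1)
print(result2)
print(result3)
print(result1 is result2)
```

Key concept: mutable default argument gotcha.
Step by step:
`result1 = append_to(7)` → result1 = [7]
`result2 = append_to(1)` → result1 = [7, 1] (same object as result2); result2 = [7, 1] (same object as result1)
`result3 = append_to(5)` → result1 = [7, 1, 5] (same object as result2, result3); result2 = [7, 1, 5] (same object as result1, result3); result3 = [7, 1, 5] (same object as result1, result2)
`print(result1)` → prints [7, 1, 5]
`print(result2)` → prints [7, 1, 5]
`print(result3)` → prints [7, 1, 5]
`print(result1 is result2)` → prints True

Answer:
[7, 1, 5]
[7, 1, 5]
[7, 1, 5]
True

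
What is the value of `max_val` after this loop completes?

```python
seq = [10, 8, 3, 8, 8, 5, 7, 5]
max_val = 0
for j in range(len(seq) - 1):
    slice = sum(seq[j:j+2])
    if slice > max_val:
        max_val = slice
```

Max sum of 2-element window in [10, 8, 3, 8, 8, 5, 7, 5]
`max_val` takes the values: 0 → 18

Answer: 18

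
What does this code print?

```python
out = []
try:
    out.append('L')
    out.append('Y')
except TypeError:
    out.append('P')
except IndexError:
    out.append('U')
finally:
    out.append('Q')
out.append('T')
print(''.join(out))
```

Execution trace: 'L' (try body) → 'Y' (try body, no exception) → 'Q' (finally) → 'T' (after the try/except). Output: LYQT

Answer: LYQT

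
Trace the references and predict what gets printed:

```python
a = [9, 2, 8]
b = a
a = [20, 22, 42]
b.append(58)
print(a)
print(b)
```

Key concept: rebinding vs mutation: a is rebound to a new list, b still points at the original.
Step by step:
`a = [9, 2, 8]` → a = [9, 2, 8]
`b = a` → b = [9, 2, 8] (same object as a)
`a = [20, 22, 42]` → a = [20, 22, 42]
`b.append(58)` → b = [9, 2, 8, 58]
`print(a)` → prints [20, 22, 42]
`print(b)` → prints [9, 2, 8, 58]

Answer:
[20, 22, 42]
[9, 2, 8, 58]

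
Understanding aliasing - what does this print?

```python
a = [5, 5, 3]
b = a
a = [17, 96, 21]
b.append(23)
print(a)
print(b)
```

Key concept: rebinding vs mutation: a is rebound to a new list, b still points at the original.
Step by step:
`a = [5, 5, 3]` → a = [5, 5, 3]
`b = a` → b = [5, 5, 3] (same object as a)
`a = [17, 96, 21]` → a = [17, 96, 21]
`b.append(23)` → b = [5, 5, 3, 23]
`print(a)` → prints [17, 96, 21]
`print(b)` → prints [5, 5, 3, 23]

Answer:
[17, 96, 21]
[5, 5, 3, 23]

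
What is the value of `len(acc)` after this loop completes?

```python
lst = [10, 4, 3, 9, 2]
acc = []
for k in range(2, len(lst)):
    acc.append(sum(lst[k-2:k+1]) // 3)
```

Number of 3-element averages
`acc` takes the values: [] → [5] → [5, 5] → [5, 5, 4]
So `len(acc)` = 3

Answer: 3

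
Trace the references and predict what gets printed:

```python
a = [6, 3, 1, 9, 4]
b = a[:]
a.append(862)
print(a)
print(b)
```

Key concept: slice [:] creates copy.
Step by step:
`a = [6, 3, 1, 9, 4]` → a = [6, 3, 1, 9, 4]
`b = a[:]` → b = [6, 3, 1, 9, 4]
`a.append(862)` → a = [6, 3, 1, 9, 4, 862]
`print(a)` → prints [6, 3, 1, 9, 4, 862]
`print(b)` → prints [6, 3, 1, 9, 4]

Answer:
[6, 3, 1, 9, 4, 862]
[6, 3, 1, 9, 4]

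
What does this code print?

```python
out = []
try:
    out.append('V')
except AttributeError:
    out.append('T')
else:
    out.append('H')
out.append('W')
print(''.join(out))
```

Execution trace: 'V' (try body, no exception) → 'H' (else) → 'W' (after the try/except). Output: VHW

Answer: VHW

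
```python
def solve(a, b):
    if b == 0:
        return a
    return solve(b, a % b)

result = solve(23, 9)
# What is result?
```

solve(23, 9) -> solve(9, 5) -> solve(5, 4) -> solve(4, 1) -> solve(1, 0) -> 1

Answer: 1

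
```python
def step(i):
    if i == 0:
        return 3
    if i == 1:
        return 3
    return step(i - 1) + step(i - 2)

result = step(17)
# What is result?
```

Build up from base cases: step(0)=3, step(1)=3, step(2)=6, step(3)=9, step(4)=15, step(5)=24, step(6)=39, ..., step(17)=7752

Answer: 7752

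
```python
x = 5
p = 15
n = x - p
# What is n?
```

Trace:
`x = 5` → x = 5
`p = 15` → p = 15
`n = x - p` → n = -10
So n = -10

Answer: -10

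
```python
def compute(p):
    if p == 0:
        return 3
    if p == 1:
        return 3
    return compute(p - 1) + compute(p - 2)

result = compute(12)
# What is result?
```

Build up from base cases: compute(0)=3, compute(1)=3, compute(2)=6, compute(3)=9, compute(4)=15, compute(5)=24, compute(6)=39, ..., compute(12)=699

Answer: 699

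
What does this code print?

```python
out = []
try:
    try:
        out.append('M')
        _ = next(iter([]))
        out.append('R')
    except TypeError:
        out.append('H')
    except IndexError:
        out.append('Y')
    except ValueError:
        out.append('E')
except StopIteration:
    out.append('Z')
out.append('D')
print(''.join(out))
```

Execution trace: 'M' (try body) → 'Z' (outer except StopIteration) → 'D' (after the try/except). Output: MZD

Answer: MZD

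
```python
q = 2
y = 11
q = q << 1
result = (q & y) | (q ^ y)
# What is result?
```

Trace:
`q = 2` → q = 2
`y = 11` → y = 11
`q = q << 1` → q = 4
`result = (q & y) | (q ^ y)` → result = 15
So result = 15

Answer: 15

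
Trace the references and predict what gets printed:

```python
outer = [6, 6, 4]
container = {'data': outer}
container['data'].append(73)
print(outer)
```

Key concept: dict holds reference to list.
Step by step:
`outer = [6, 6, 4]` → outer = [6, 6, 4]
`container = {'data': outer}` → container = {'data': [6, 6, 4]}
`container['data'].append(73)` → outer = [6, 6, 4, 73]; container = {'data': [6, 6, 4, 73]}
`print(outer)` → prints [6, 6, 4, 73]

Answer: [6, 6, 4, 73]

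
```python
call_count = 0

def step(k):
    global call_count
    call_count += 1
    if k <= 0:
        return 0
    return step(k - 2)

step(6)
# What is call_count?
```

Linear recursion stepping by 2: 4 calls from k=6 down to ≤0.

Answer: 4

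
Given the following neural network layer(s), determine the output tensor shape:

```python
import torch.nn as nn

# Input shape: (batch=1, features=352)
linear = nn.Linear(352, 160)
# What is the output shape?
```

Input: (1, 352) -> Output: (1, 160)

Answer: (1, 160)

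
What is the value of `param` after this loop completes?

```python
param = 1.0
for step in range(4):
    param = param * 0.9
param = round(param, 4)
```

Exponential decay: 1.0 * 0.9^4
`param` takes the values: 1.0 → 0.9 → 0.81 → 0.729 → 0.6561

Answer: 0.6561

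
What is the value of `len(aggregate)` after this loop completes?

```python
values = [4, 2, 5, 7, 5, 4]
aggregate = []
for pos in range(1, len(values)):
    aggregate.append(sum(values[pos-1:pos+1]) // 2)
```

Number of 2-element averages
`aggregate` takes the values: [] → [3] → [3, 3] → [3, 3, 6] → [3, 3, 6, 6] → [3, 3, 6, 6, 4]
So `len(aggregate)` = 5

Answer: 5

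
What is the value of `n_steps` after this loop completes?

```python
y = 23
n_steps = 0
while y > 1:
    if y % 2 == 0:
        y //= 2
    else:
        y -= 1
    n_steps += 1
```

Steps to reduce 23 to 1
`n_steps` takes the values: 0 → 1 → 2 → 3 → 4 → 5 → 6 → 7

Answer: 7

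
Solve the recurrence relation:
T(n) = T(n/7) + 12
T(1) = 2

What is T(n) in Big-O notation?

Each step divides n by 7 and adds 12. After log_7(n) steps we reach T(1)=2. So T(n) = 12·log_7(n) + 2 = O(log n).

Answer: O(log n)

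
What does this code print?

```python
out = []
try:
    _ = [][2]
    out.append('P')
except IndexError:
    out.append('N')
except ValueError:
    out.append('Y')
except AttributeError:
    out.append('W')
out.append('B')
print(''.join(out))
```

Execution trace: 'N' (except IndexError) → 'B' (after the try/except). Output: NB

Answer: NB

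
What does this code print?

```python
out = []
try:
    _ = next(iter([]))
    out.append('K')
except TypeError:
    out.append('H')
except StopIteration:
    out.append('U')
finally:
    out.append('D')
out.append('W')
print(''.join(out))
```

Execution trace: 'U' (except StopIteration) → 'D' (finally) → 'W' (after the try/except). Output: UDW

Answer: UDW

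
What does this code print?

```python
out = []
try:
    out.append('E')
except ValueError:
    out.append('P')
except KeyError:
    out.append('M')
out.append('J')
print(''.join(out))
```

Execution trace: 'E' (try body, no exception) → 'J' (after the try/except). Output: EJ

Answer: EJ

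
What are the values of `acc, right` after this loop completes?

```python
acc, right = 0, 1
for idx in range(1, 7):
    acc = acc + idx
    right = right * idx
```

Sum and factorial of 1 to 6
`acc, right` takes the values: (0, 1) → (1, 1) → (3, 1) → (3, 2) → (6, 2) → (6, 6) → (10, 6) → (10, 24) → (15, 24) → (15, 120) → (21, 120) → (21, 720)

Answer: 21, 720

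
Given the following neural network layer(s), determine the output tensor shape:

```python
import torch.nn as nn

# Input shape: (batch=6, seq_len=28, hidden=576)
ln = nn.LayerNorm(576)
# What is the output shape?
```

Input: (6, 28, 576) -> Output: (6, 28, 576)

Answer: (6, 28, 576)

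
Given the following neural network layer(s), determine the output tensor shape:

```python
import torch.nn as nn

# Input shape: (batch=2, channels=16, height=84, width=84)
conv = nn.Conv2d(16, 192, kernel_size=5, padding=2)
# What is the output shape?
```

Input: (2, 16, 84, 84) -> Output: (2, 192, 84, 84)

Answer: (2, 192, 84, 84)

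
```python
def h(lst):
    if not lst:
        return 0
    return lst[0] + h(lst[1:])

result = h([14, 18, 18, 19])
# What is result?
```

14 + 18 + 18 + 19 + 0 = 69

Answer: 69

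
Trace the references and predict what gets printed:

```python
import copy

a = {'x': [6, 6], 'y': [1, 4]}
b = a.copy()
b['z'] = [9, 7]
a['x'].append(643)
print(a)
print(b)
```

Key concept: shallow copy of dict with mutable values.
Step by step:
`a = {'x': [6, 6], 'y': [1, 4]}` → a = {'x': [6, 6], 'y': [1, 4]}
`b = a.copy()` → b = {'x': [6, 6], 'y': [1, 4]}
`b['z'] = [9, 7]` → b = {'x': [6, 6], 'y': [1, 4], 'z': [9, 7]}
`a['x'].append(643)` → a = {'x': [6, 6, 643], 'y': [1, 4]}; b = {'x': [6, 6, 643], 'y': [1, 4], 'z': [9, 7]}
`print(a)` → prints {'x': [6, 6, 643], 'y': [1, 4]}
`print(b)` → prints {'x': [6, 6, 643], 'y': [1, 4], 'z': [9, 7]}

Answer:
{'x': [6, 6, 643], 'y': [1, 4]}
{'x': [6, 6, 643], 'y': [1, 4], 'z': [9, 7]}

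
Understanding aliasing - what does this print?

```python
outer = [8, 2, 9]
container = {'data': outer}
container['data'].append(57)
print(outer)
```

Key concept: dict holds reference to list.
Step by step:
`outer = [8, 2, 9]` → outer = [8, 2, 9]
`container = {'data': outer}` → container = {'data': [8, 2, 9]}
`container['data'].append(57)` → outer = [8, 2, 9, 57]; container = {'data': [8, 2, 9, 57]}
`print(outer)` → prints [8, 2, 9, 57]

Answer: [8, 2, 9, 57]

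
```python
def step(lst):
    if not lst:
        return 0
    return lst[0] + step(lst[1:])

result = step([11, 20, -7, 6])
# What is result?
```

11 + 20 + (-7) + 6 + 0 = 30

Answer: 30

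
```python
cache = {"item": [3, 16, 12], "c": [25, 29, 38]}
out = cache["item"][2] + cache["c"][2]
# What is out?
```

Trace:
`cache = {"item": [3, 16, 12], "c": [25, 29, 38]}` → cache = {'item': [3, 16, 12], 'c': [25, 29, 38]}
`out = cache["item"][2] + cache["c"][2]` → out = 50
So out = 50

Answer: 50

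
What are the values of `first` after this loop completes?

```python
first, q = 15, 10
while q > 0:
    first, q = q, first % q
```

GCD of 15 and 10
`first` takes the values: 15 → 10 → 5

Answer: 5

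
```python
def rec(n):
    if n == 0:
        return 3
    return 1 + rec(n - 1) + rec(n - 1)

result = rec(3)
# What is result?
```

rec(n) = 1 + 2·rec(n-1), rec(0)=3. Closed form: (3+1)·2^3 - 1 = 31.

Answer: 31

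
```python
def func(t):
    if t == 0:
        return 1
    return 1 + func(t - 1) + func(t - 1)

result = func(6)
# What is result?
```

func(t) = 1 + 2·func(t-1), func(0)=1. Closed form: (1+1)·2^6 - 1 = 127.

Answer: 127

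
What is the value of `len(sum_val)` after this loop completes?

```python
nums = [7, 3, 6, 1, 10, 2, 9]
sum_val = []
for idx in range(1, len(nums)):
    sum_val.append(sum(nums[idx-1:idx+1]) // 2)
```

Number of 2-element averages
`sum_val` takes the values: [] → [5] → [5, 4] → [5, 4, 3] → [5, 4, 3, 5] → [5, 4, 3, 5, 6] → [5, 4, 3, 5, 6, 5]
So `len(sum_val)` = 6

Answer: 6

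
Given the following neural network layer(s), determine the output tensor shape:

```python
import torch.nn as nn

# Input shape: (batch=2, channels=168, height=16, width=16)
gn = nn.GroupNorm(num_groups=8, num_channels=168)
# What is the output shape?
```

Input: (2, 168, 16, 16) -> Output: (2, 168, 16, 16)

Answer: (2, 168, 16, 16)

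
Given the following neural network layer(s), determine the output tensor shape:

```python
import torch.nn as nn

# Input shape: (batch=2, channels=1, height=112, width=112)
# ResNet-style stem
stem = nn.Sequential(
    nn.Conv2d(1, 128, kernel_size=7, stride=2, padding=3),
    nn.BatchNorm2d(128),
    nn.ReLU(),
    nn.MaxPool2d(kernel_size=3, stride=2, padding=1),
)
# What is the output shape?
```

Input: (2, 1, 112, 112) -> after Conv2d 7x7 stride=2: (2, 128, 56, 56) -> Output: (2, 128, 28, 28)

Answer: (2, 128, 28, 28)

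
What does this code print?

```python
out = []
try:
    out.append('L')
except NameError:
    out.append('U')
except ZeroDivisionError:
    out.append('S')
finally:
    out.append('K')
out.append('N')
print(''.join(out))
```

Execution trace: 'L' (try body, no exception) → 'K' (finally) → 'N' (after the try/except). Output: LKN

Answer: LKN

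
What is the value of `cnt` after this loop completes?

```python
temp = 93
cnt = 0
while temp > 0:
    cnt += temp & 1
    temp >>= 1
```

Count set bits in 93 (binary: 0b1011101)
`cnt` takes the values: 0 → 1 → 2 → 3 → 4 → 5

Answer: 5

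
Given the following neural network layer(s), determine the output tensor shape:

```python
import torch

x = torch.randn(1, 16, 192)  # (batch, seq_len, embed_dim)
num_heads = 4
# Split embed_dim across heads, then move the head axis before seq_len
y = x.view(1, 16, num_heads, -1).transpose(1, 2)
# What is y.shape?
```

Input: (1, 16, 192) -> head_dim = 192 // 4 = 48; after view: (1, 16, 4, 48) -> after transpose(1, 2): (1, 4, 16, 48) -> Output: (1, 4, 16, 48)

Answer: (1, 4, 16, 48)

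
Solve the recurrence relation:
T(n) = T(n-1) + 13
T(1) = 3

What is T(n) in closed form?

Unrolling: T(n) = T(1) + 13·(n-1) = 3 + 13(n-1) = 13n - 10.

Answer: T(n) = 13n - 10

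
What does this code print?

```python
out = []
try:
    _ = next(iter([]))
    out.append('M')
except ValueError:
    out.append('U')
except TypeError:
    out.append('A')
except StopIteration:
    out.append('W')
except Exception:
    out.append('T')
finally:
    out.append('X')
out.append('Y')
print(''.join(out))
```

Execution trace: 'W' (except StopIteration) → 'X' (finally) → 'Y' (after the try/except). Output: WXY

Answer: WXY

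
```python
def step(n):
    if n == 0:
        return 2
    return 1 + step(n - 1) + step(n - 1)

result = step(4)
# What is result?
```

step(n) = 1 + 2·step(n-1), step(0)=2. Closed form: (2+1)·2^4 - 1 = 47.

Answer: 47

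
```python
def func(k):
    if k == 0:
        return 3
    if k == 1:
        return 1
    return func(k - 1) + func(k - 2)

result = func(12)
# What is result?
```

Build up from base cases: func(0)=3, func(1)=1, func(2)=4, func(3)=5, func(4)=9, func(5)=14, func(6)=23, ..., func(12)=411

Answer: 411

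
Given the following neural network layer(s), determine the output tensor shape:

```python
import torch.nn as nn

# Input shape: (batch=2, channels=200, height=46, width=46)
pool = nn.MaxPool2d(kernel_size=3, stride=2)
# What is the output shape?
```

Input: (2, 200, 46, 46) -> Output: (2, 200, 22, 22)

Answer: (2, 200, 22, 22)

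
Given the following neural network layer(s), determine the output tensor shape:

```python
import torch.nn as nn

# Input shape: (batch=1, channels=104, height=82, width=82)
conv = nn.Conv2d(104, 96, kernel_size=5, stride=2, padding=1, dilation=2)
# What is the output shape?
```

Input: (1, 104, 82, 82) -> Output: (1, 96, 38, 38)

Answer: (1, 96, 38, 38)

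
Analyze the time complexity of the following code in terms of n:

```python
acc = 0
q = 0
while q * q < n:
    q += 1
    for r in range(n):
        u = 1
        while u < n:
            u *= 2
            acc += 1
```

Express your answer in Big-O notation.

Each loop level contributes: √n × n × log n. Multiplying the contributions gives O(n√n log n).

Answer: O(n√n log n)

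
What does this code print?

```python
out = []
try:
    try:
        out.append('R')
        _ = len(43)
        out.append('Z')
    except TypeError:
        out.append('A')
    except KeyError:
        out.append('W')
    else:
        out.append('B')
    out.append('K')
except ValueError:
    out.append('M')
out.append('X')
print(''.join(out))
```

Execution trace: 'R' (inner try body) → 'A' (inner except TypeError) → 'K' (try body, no exception) → 'X' (after the try/except). Output: RAKX

Answer: RAKX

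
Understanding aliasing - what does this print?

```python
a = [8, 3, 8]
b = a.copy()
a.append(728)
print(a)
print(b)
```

Key concept: list.copy() creates independent copy.
Step by step:
`a = [8, 3, 8]` → a = [8, 3, 8]
`b = a.copy()` → b = [8, 3, 8]
`a.append(728)` → a = [8, 3, 8, 728]
`print(a)` → prints [8, 3, 8, 728]
`print(b)` → prints [8, 3, 8]

Answer:
[8, 3, 8, 728]
[8, 3, 8]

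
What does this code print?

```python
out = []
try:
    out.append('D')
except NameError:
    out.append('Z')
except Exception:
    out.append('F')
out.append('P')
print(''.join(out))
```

Execution trace: 'D' (try body, no exception) → 'P' (after the try/except). Output: DP

Answer: DP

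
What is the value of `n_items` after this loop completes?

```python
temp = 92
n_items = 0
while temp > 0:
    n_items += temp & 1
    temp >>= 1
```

Count set bits in 92 (binary: 0b1011100)
`n_items` takes the values: 0 → 1 → 2 → 3 → 4

Answer: 4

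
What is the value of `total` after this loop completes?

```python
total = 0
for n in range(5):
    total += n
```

Sum of 0 to 4 = 10
`total` takes the values: 0 → 1 → 3 → 6 → 10

Answer: 10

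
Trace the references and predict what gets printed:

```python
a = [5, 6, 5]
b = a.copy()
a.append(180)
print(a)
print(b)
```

Key concept: list.copy() creates independent copy.
Step by step:
`a = [5, 6, 5]` → a = [5, 6, 5]
`b = a.copy()` → b = [5, 6, 5]
`a.append(180)` → a = [5, 6, 5, 180]
`print(a)` → prints [5, 6, 5, 180]
`print(b)` → prints [5, 6, 5]

Answer:
[5, 6, 5, 180]
[5, 6, 5]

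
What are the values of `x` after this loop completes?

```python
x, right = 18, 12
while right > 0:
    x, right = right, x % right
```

GCD of 18 and 12
`x` takes the values: 18 → 12 → 6

Answer: 6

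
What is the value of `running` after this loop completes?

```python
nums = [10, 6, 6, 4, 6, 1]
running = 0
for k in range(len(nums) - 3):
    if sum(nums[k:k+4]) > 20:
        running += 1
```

Count windows with sum > 20
`running` takes the values: 0 → 1 → 2

Answer: 2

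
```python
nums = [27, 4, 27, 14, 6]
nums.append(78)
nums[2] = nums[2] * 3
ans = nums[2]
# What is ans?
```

Trace:
`nums = [27, 4, 27, 14, 6]` → nums = [27, 4, 27, 14, 6]
`nums.append(78)` → nums = [27, 4, 27, 14, 6, 78]
`nums[2] = nums[2] * 3` → nums = [27, 4, 81, 14, 6, 78]
`ans = nums[2]` → ans = 81
So ans = 81

Answer: 81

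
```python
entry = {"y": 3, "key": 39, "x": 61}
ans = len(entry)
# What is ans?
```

Trace:
`entry = {"y": 3, "key": 39, "x": 61}` → entry = {'y': 3, 'key': 39, 'x': 61}
`ans = len(entry)` → ans = 3
So ans = 3

Answer: 3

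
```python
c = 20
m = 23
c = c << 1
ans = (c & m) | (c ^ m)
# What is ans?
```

Trace:
`c = 20` → c = 20
`m = 23` → m = 23
`c = c << 1` → c = 40
`ans = (c & m) | (c ^ m)` → ans = 63
So ans = 63

Answer: 63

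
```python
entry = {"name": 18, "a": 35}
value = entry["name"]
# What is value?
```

Trace:
`entry = {"name": 18, "a": 35}` → entry = {'name': 18, 'a': 35}
`value = entry["name"]` → value = 18
So value = 18

Answer: 18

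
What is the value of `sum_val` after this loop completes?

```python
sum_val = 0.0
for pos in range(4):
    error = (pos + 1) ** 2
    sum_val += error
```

Sum of squared losses 1² + 2² + ... + 4²
`sum_val` takes the values: 0.0 → 1.0 → 5.0 → 14.0 → 30.0

Answer: 30.0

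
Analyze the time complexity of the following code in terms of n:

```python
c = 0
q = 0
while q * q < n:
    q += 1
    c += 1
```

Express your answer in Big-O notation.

Each loop level contributes: √n. Multiplying the contributions gives O(√n).

Answer: O(√n)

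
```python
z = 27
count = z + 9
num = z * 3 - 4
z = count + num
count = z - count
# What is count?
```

Trace:
`z = 27` → z = 27
`count = z + 9` → count = 36
`num = z * 3 - 4` → num = 77
`z = count + num` → z = 113
`count = z - count` → count = 77
So count = 77

Answer: 77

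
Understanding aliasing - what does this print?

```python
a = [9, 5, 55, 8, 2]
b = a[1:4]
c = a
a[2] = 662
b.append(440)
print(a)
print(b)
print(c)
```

Key concept: slice vs alias.
Step by step:
`a = [9, 5, 55, 8, 2]` → a = [9, 5, 55, 8, 2]
`b = a[1:4]` → b = [5, 55, 8]
`c = a` → c = [9, 5, 55, 8, 2] (same object as a)
`a[2] = 662` → a = [9, 5, 662, 8, 2] (same object as c); c = [9, 5, 662, 8, 2] (same object as a)
`b.append(440)` → b = [5, 55, 8, 440]
`print(a)` → prints [9, 5, 662, 8, 2]
`print(b)` → prints [5, 55, 8, 440]
`print(c)` → prints [9, 5, 662, 8, 2]

Answer:
[9, 5, 662, 8, 2]
[5, 55, 8, 440]
[9, 5, 662, 8, 2]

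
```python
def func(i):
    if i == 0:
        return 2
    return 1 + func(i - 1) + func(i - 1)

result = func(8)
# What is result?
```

func(i) = 1 + 2·func(i-1), func(0)=2. Closed form: (2+1)·2^8 - 1 = 767.

Answer: 767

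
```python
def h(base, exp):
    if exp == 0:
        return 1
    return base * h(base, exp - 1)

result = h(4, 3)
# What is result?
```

h(4, 3) = 4 * 4 * 4 = 64

Answer: 64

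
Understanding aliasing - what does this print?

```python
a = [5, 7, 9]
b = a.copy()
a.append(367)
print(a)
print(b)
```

Key concept: list.copy() creates independent copy.
Step by step:
`a = [5, 7, 9]` → a = [5, 7, 9]
`b = a.copy()` → b = [5, 7, 9]
`a.append(367)` → a = [5, 7, 9, 367]
`print(a)` → prints [5, 7, 9, 367]
`print(b)` → prints [5, 7, 9]

Answer:
[5, 7, 9, 367]
[5, 7, 9]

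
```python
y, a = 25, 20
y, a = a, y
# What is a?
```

Trace:
`y, a = 25, 20` → y = 25; a = 20
`y, a = a, y` → y = 20; a = 25
So a = 25

Answer: 25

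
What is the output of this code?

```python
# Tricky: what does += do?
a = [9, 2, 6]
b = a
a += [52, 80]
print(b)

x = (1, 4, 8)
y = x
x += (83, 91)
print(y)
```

Key concept: += behavior differs for mutable vs immutable.
Step by step:
`a = [9, 2, 6]` → a = [9, 2, 6]
`b = a` → b = [9, 2, 6] (same object as a)
`a += [52, 80]` → a = [9, 2, 6, 52, 80] (same object as b); b = [9, 2, 6, 52, 80] (same object as a)
`print(b)` → prints [9, 2, 6, 52, 80]
`x = (1, 4, 8)` → x = (1, 4, 8)
`y = x` → y = (1, 4, 8)
`x += (83, 91)` → x = (1, 4, 8, 83, 91)
`print(y)` → prints (1, 4, 8)

Answer:
[9, 2, 6, 52, 80]
(1, 4, 8)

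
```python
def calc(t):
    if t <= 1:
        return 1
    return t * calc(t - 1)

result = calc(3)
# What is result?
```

calc(3) = 3 * 2 * 1 = 6

Answer: 6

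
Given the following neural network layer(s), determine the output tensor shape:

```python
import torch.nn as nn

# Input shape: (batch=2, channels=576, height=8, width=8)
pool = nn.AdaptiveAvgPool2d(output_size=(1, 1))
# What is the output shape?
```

Input: (2, 576, 8, 8) -> Output: (2, 576, 1, 1)

Answer: (2, 576, 1, 1)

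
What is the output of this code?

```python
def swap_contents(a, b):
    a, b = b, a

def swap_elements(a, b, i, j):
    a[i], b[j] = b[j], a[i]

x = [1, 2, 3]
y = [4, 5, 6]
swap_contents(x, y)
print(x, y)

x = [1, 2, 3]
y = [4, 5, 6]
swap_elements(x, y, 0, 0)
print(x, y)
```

Key concept: parameter rebinding vs mutation.
Step by step:
`x = [1, 2, 3]` → x = [1, 2, 3]
`y = [4, 5, 6]` → y = [4, 5, 6]
`swap_contents(x, y)` → no visible change to tracked variables
`print(x, y)` → prints [1, 2, 3] [4, 5, 6]
`x = [1, 2, 3]` → x = [1, 2, 3]
`y = [4, 5, 6]` → y = [4, 5, 6]
`swap_elements(x, y, 0, 0)` → x = [4, 2, 3]; y = [1, 5, 6]
`print(x, y)` → prints [4, 2, 3] [1, 5, 6]

Answer:
[1, 2, 3] [4, 5, 6]
[4, 2, 3] [1, 5, 6]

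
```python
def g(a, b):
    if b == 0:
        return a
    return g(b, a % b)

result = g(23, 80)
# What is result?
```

g(23, 80) -> g(80, 23) -> g(23, 11) -> g(11, 1) -> g(1, 0) -> 1

Answer: 1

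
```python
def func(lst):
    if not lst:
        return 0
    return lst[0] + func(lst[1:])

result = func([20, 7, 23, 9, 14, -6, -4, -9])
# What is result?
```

20 + 7 + 23 + 9 + 14 + (-6) + (-4) + (-9) + 0 = 54

Answer: 54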